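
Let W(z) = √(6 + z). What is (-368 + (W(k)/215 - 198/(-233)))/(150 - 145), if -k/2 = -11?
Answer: -85546/1165 + 2*√7/1075 ≈ -73.425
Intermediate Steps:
k = 22 (k = -2*(-11) = 22)
(-368 + (W(k)/215 - 198/(-233)))/(150 - 145) = (-368 + (√(6 + 22)/215 - 198/(-233)))/(150 - 145) = (-368 + (√28*(1/215) - 198*(-1/233)))/5 = (-368 + ((2*√7)*(1/215) + 198/233))*(⅕) = (-368 + (2*√7/215 + 198/233))*(⅕) = (-368 + (198/233 + 2*√7/215))*(⅕) = (-85546/233 + 2*√7/215)*(⅕) = -85546/1165 + 2*√7/1075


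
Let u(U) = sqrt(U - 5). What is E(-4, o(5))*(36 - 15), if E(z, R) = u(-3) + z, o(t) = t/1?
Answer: -84 + 42*I*sqrt(2) ≈ -84.0 + 59.397*I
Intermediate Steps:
u(U) = sqrt(-5 + U)
o(t) = t (o(t) = t*1 = t)
E(z, R) = z + 2*I*sqrt(2) (E(z, R) = sqrt(-5 - 3) + z = sqrt(-8) + z = 2*I*sqrt(2) + z = z + 2*I*sqrt(2))
E(-4, o(5))*(36 - 15) = (-4 + 2*I*sqrt(2))*(36 - 15) = (-4 + 2*I*sqrt(2))*21 = -84 + 42*I*sqrt(2)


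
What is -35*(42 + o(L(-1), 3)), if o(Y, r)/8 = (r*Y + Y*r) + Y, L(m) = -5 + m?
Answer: 10290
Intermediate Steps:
o(Y, r) = 8*Y + 16*Y*r (o(Y, r) = 8*((r*Y + Y*r) + Y) = 8*((Y*r + Y*r) + Y) = 8*(2*Y*r + Y) = 8*(Y + 2*Y*r) = 8*Y + 16*Y*r)
-35*(42 + o(L(-1), 3)) = -35*(42 + 8*(-5 - 1)*(1 + 2*3)) = -35*(42 + 8*(-6)*(1 + 6)) = -35*(42 + 8*(-6)*7) = -35*(42 - 336) = -35*(-294) = 10290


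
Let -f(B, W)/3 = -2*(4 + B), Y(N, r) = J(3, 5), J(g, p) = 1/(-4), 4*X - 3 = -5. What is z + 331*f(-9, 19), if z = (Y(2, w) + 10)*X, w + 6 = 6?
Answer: -79479/8 ≈ -9934.9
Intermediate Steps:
X = -1/2 (X = 3/4 + (1/4)*(-5) = 3/4 - 5/4 = -1/2 ≈ -0.50000)
w = 0 (w = -6 + 6 = 0)
J(g, p) = -1/4
Y(N, r) = -1/4
f(B, W) = 24 + 6*B (f(B, W) = -(-6)*(4 + B) = -3*(-8 - 2*B) = 24 + 6*B)
z = -39/8 (z = (-1/4 + 10)*(-1/2) = (39/4)*(-1/2) = -39/8 ≈ -4.8750)
z + 331*f(-9, 19) = -39/8 + 331*(24 + 6*(-9)) = -39/8 + 331*(24 - 54) = -39/8 + 331*(-30) = -39/8 - 9930 = -79479/8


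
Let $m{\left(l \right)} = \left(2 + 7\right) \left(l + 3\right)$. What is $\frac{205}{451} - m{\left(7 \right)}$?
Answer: $- \frac{985}{11} \approx -89.545$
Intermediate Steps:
$m{\left(l \right)} = 27 + 9 l$ ($m{\left(l \right)} = 9 \left(3 + l\right) = 27 + 9 l$)
$\frac{205}{451} - m{\left(7 \right)} = \frac{205}{451} - \left(27 + 9 \cdot 7\right) = 205 \cdot \frac{1}{451} - \left(27 + 63\right) = \frac{5}{11} - 90 = - \frac{985}{11}$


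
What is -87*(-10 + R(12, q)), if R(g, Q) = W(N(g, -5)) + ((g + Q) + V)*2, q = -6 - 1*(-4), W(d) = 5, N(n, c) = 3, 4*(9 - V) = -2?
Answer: -2958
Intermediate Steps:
V = 19/2 (V = 9 - ¼*(-2) = 9 + ½ = 19/2 ≈ 9.5000)
q = -2 (q = -6 + 4 = -2)
R(g, Q) = 24 + 2*Q + 2*g (R(g, Q) = 5 + ((g + Q) + 19/2)*2 = 5 + ((Q + g) + 19/2)*2 = 5 + (19/2 + Q + g)*2 = 5 + (19 + 2*Q + 2*g) = 24 + 2*Q + 2*g)
-87*(-10 + R(12, q)) = -87*(-10 + (24 + 2*(-2) + 2*12)) = -87*(-10 + (24 - 4 + 24)) = -87*(-10 + 44) = -87*34 = -2958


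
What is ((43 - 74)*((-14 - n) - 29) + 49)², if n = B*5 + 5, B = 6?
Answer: 6086089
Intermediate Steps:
n = 35 (n = 6*5 + 5 = 30 + 5 = 35)
((43 - 74)*((-14 - n) - 29) + 49)² = ((43 - 74)*((-14 - 1*35) - 29) + 49)² = (-31*((-14 - 35) - 29) + 49)² = (-31*(-49 - 29) + 49)² = (-31*(-78) + 49)² = (2418 + 49)² = 2467² = 6086089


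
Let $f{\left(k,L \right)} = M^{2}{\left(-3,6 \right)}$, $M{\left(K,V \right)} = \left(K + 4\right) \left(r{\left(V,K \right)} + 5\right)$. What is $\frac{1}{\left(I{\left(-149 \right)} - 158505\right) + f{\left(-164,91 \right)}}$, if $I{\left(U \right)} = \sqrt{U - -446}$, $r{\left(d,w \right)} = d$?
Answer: $- \frac{158384}{25085491159} - \frac{3 \sqrt{33}}{25085491159} \approx -6.3145 \cdot 10^{-6}$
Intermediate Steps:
$I{\left(U \right)} = \sqrt{446 + U}$ ($I{\left(U \right)} = \sqrt{U + 446} = \sqrt{446 + U}$)
$M{\left(K,V \right)} = \left(4 + K\right) \left(5 + V\right)$ ($M{\left(K,V \right)} = \left(K + 4\right) \left(V + 5\right) = \left(4 + K\right) \left(5 + V\right)$)
$f{\left(k,L \right)} = 121$ ($f{\left(k,L \right)} = \left(20 + 4 \cdot 6 + 5 \left(-3\right) - 18\right)^{2} = \left(20 + 24 - 15 - 18\right)^{2} = 11^{2} = 121$)
$\frac{1}{\left(I{\left(-149 \right)} - 158505\right) + f{\left(-164,91 \right)}} = \frac{1}{\left(\sqrt{446 - 149} - 158505\right) + 121} = \frac{1}{\left(\sqrt{297} - 158505\right) + 121} = \frac{1}{\left(3 \sqrt{33} - 158505\right) + 121} = \frac{1}{\left(-158505 + 3 \sqrt{33}\right) + 121} = \frac{1}{-158384 + 3 \sqrt{33}}$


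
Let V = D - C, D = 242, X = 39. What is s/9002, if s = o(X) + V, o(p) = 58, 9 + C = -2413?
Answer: 1361/4501 ≈ 0.30238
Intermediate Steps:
C = -2422 (C = -9 - 2413 = -2422)
V = 2664 (V = 242 - 1*(-2422) = 242 + 2422 = 2664)
s = 2722 (s = 58 + 2664 = 2722)
s/9002 = 2722/9002 = 2722*(1/9002) = 1361/4501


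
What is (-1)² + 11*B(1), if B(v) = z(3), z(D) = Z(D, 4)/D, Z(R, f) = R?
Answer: 12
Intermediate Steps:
z(D) = 1 (z(D) = D/D = 1)
B(v) = 1
(-1)² + 11*B(1) = (-1)² + 11*1 = 1 + 11 = 12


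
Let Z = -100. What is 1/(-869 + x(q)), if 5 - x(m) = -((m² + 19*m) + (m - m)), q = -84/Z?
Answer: -625/529584 ≈ -0.0011802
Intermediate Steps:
q = 21/25 (q = -84/(-100) = -84*(-1)/100 = -1*(-21/25) = 21/25 ≈ 0.84000)
x(m) = 5 + m² + 19*m (x(m) = 5 - (-1)*((m² + 19*m) + (m - m)) = 5 - (-1)*((m² + 19*m) + 0) = 5 - (-1)*(m² + 19*m) = 5 - (-m² - 19*m) = 5 + (m² + 19*m) = 5 + m² + 19*m)
1/(-869 + x(q)) = 1/(-869 + (5 + (21/25)² + 19*(21/25))) = 1/(-869 + (5 + 441/625 + 399/25)) = 1/(-869 + 13541/625) = 1/(-529584/625) = -625/529584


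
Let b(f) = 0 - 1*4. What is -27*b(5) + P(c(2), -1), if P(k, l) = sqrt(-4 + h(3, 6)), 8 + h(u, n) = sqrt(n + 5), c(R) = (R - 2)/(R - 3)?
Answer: 108 + sqrt(-12 + sqrt(11)) ≈ 108.0 + 2.9468*I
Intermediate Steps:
c(R) = (-2 + R)/(-3 + R)
h(u, n) = -8 + sqrt(5 + n) (h(u, n) = -8 + sqrt(n + 5) = -8 + sqrt(5 + n))
b(f) = -4 (b(f) = 0 - 4 = -4)
P(k, l) = sqrt(-12 + sqrt(11)) (P(k, l) = sqrt(-4 + (-8 + sqrt(5 + 6))) = sqrt(-4 + (-8 + sqrt(11))) = sqrt(-12 + sqrt(11)))
-27*b(5) + P(c(2), -1) = -27*(-4) + sqrt(-12 + sqrt(11)) = 108 + sqrt(-12 + sqrt(11))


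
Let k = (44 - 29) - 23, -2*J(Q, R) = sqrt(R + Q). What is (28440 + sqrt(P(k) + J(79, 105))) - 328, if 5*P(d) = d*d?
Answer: 28112 + sqrt(320 - 25*sqrt(46))/5 ≈ 28114.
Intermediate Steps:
J(Q, R) = -sqrt(Q + R)/2 (J(Q, R) = -sqrt(R + Q)/2 = -sqrt(Q + R)/2)
k = -8 (k = 15 - 23 = -8)
P(d) = d**2/5 (P(d) = (d*d)/5 = d**2/5)
(28440 + sqrt(P(k) + J(79, 105))) - 328 = (28440 + sqrt((1/5)*(-8)**2 - sqrt(79 + 105)/2)) - 328 = (28440 + sqrt((1/5)*64 - sqrt(46))) - 328 = (28440 + sqrt(64/5 - sqrt(46))) - 328 = 28112 + sqrt(64/5 - sqrt(46))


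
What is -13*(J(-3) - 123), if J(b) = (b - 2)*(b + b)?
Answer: 1209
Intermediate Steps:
J(b) = 2*b*(-2 + b) (J(b) = (-2 + b)*(2*b) = 2*b*(-2 + b))
-13*(J(-3) - 123) = -13*(2*(-3)*(-2 - 3) - 123) = -13*(2*(-3)*(-5) - 123) = -13*(30 - 123) = -13*(-93) = 1209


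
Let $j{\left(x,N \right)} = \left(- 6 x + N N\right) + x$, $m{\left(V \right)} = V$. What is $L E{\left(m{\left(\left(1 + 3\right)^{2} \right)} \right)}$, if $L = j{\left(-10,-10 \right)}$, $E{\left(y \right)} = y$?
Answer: $2400$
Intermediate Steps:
$j{\left(x,N \right)} = N^{2} - 5 x$ ($j{\left(x,N \right)} = \left(- 6 x + N^{2}\right) + x = \left(N^{2} - 6 x\right) + x = N^{2} - 5 x$)
$L = 150$ ($L = \left(-10\right)^{2} - -50 = 100 + 50 = 150$)
$L E{\left(m{\left(\left(1 + 3\right)^{2} \right)} \right)} = 150 \left(1 + 3\right)^{2} = 150 \cdot 4^{2} = 150 \cdot 16 = 2400$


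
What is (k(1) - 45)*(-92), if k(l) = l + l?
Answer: 3956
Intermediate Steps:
k(l) = 2*l
(k(1) - 45)*(-92) = (2*1 - 45)*(-92) = (2 - 45)*(-92) = -43*(-92) = 3956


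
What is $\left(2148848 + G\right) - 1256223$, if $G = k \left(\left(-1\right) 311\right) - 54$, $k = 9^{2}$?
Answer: $867380$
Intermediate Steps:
$k = 81$
$G = -25245$ ($G = 81 \left(\left(-1\right) 311\right) - 54 = 81 \left(-311\right) - 54 = -25191 - 54 = -25245$)
$\left(2148848 + G\right) - 1256223 = \left(2148848 - 25245\right) - 1256223 = 2123603 - 1256223 = 867380$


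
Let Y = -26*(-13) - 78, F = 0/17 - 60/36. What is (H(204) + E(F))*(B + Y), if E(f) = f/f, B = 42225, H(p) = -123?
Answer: -5183170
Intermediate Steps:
F = -5/3 (F = 0*(1/17) - 60*1/36 = 0 - 5/3 = -5/3 ≈ -1.6667)
E(f) = 1
Y = 260 (Y = 338 - 78 = 260)
(H(204) + E(F))*(B + Y) = (-123 + 1)*(42225 + 260) = -122*42485 = -5183170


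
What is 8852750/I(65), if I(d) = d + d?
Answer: 885275/13 ≈ 68098.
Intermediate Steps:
I(d) = 2*d
8852750/I(65) = 8852750/((2*65)) = 8852750/130 = 8852750*(1/130) = 885275/13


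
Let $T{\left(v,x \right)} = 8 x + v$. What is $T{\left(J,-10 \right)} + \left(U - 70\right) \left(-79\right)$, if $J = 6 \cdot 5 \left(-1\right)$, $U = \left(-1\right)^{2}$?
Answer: $5341$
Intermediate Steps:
$U = 1$
$J = -30$ ($J = 30 \left(-1\right) = -30$)
$T{\left(v,x \right)} = v + 8 x$
$T{\left(J,-10 \right)} + \left(U - 70\right) \left(-79\right) = \left(-30 + 8 \left(-10\right)\right) + \left(1 - 70\right) \left(-79\right) = \left(-30 - 80\right) + \left(1 - 70\right) \left(-79\right) = -110 - -5451 = -110 + 5451 = 5341$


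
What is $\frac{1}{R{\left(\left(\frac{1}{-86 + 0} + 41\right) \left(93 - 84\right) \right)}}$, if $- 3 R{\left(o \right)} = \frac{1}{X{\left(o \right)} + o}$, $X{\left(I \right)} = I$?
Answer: $- \frac{95175}{43} \approx -2213.4$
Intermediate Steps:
$R{\left(o \right)} = - \frac{1}{6 o}$ ($R{\left(o \right)} = - \frac{1}{3 \left(o + o\right)} = - \frac{1}{3 \cdot 2 o} = - \frac{\frac{1}{2} \frac{1}{o}}{3} = - \frac{1}{6 o}$)
$\frac{1}{R{\left(\left(\frac{1}{-86 + 0} + 41\right) \left(93 - 84\right) \right)}} = \frac{1}{\left(- \frac{1}{6}\right) \frac{1}{\left(\frac{1}{-86 + 0} + 41\right) \left(93 - 84\right)}} = \frac{1}{\left(- \frac{1}{6}\right) \frac{1}{\left(\frac{1}{-86} + 41\right) 9}} = \frac{1}{\left(- \frac{1}{6}\right) \frac{1}{\left(- \frac{1}{86} + 41\right) 9}} = \frac{1}{\left(- \frac{1}{6}\right) \frac{1}{\frac{3525}{86} \cdot 9}} = \frac{1}{\left(- \frac{1}{6}\right) \frac{1}{\frac{31725}{86}}} = \frac{1}{\left(- \frac{1}{6}\right) \frac{86}{31725}} = \frac{1}{- \frac{43}{95175}} = - \frac{95175}{43}$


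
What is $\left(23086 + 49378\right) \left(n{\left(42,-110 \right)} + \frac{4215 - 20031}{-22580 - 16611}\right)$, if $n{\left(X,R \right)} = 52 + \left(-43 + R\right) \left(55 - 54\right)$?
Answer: $- \frac{285687508400}{39191} \approx -7.2896 \cdot 10^{6}$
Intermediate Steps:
$n{\left(X,R \right)} = 9 + R$ ($n{\left(X,R \right)} = 52 + \left(-43 + R\right) 1 = 52 + \left(-43 + R\right) = 9 + R$)
$\left(23086 + 49378\right) \left(n{\left(42,-110 \right)} + \frac{4215 - 20031}{-22580 - 16611}\right) = \left(23086 + 49378\right) \left(\left(9 - 110\right) + \frac{4215 - 20031}{-22580 - 16611}\right) = 72464 \left(-101 - \frac{15816}{-39191}\right) = 72464 \left(-101 - - \frac{15816}{39191}\right) = 72464 \left(-101 + \frac{15816}{39191}\right) = 72464 \left(- \frac{3942475}{39191}\right) = - \frac{285687508400}{39191}$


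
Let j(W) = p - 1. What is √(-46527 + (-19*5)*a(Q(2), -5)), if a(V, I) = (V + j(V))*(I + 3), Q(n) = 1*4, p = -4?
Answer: I*√46717 ≈ 216.14*I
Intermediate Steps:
j(W) = -5 (j(W) = -4 - 1 = -5)
Q(n) = 4
a(V, I) = (-5 + V)*(3 + I) (a(V, I) = (V - 5)*(I + 3) = (-5 + V)*(3 + I))
√(-46527 + (-19*5)*a(Q(2), -5)) = √(-46527 + (-19*5)*(-15 - 5*(-5) + 3*4 - 5*4)) = √(-46527 - 95*(-15 + 25 + 12 - 20)) = √(-46527 - 95*2) = √(-46527 - 190) = √(-46717) = I*√46717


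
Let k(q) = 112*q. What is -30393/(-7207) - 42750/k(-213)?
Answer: 172192443/28655032 ≈ 6.0092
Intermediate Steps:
-30393/(-7207) - 42750/k(-213) = -30393/(-7207) - 42750/(112*(-213)) = -30393*(-1/7207) - 42750/(-23856) = 30393/7207 - 42750*(-1/23856) = 30393/7207 + 7125/3976 = 172192443/28655032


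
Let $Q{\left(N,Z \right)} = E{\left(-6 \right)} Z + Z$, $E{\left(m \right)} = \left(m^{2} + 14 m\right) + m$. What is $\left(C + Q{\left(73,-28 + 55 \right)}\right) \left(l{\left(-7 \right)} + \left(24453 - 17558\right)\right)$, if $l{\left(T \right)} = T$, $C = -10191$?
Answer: $-80052336$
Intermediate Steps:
$E{\left(m \right)} = m^{2} + 15 m$
$Q{\left(N,Z \right)} = - 53 Z$ ($Q{\left(N,Z \right)} = - 6 \left(15 - 6\right) Z + Z = \left(-6\right) 9 Z + Z = - 54 Z + Z = - 53 Z$)
$\left(C + Q{\left(73,-28 + 55 \right)}\right) \left(l{\left(-7 \right)} + \left(24453 - 17558\right)\right) = \left(-10191 - 53 \left(-28 + 55\right)\right) \left(-7 + \left(24453 - 17558\right)\right) = \left(-10191 - 1431\right) \left(-7 + 6895\right) = \left(-10191 - 1431\right) 6888 = \left(-11622\right) 6888 = -80052336$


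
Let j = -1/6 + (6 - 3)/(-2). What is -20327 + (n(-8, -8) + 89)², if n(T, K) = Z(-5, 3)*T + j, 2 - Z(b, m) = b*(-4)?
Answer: 298693/9 ≈ 33188.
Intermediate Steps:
Z(b, m) = 2 + 4*b (Z(b, m) = 2 - b*(-4) = 2 - (-4)*b = 2 + 4*b)
j = -5/3 (j = -1*⅙ + 3*(-½) = -⅙ - 3/2 = -5/3 ≈ -1.6667)
n(T, K) = -5/3 - 18*T (n(T, K) = (2 + 4*(-5))*T - 5/3 = (2 - 20)*T - 5/3 = -18*T - 5/3 = -5/3 - 18*T)
-20327 + (n(-8, -8) + 89)² = -20327 + ((-5/3 - 18*(-8)) + 89)² = -20327 + ((-5/3 + 144) + 89)² = -20327 + (427/3 + 89)² = -20327 + (694/3)² = -20327 + 481636/9 = 298693/9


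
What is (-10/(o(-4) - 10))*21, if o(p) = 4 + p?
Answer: 21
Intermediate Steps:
(-10/(o(-4) - 10))*21 = (-10/((4 - 4) - 10))*21 = (-10/(0 - 10))*21 = (-10/(-10))*21 = -⅒*(-10)*21 = 1*21 = 21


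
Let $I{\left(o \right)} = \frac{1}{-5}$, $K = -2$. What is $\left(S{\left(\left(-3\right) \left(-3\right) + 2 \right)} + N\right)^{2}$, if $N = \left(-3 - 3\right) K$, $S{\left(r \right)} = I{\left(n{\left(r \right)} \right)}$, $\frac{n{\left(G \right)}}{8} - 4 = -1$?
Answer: $\frac{3481}{25} \approx 139.24$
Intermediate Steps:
$n{\left(G \right)} = 24$ ($n{\left(G \right)} = 32 + 8 \left(-1\right) = 32 - 8 = 24$)
$I{\left(o \right)} = - \frac{1}{5}$
$S{\left(r \right)} = - \frac{1}{5}$
$N = 12$ ($N = \left(-3 - 3\right) \left(-2\right) = \left(-6\right) \left(-2\right) = 12$)
$\left(S{\left(\left(-3\right) \left(-3\right) + 2 \right)} + N\right)^{2} = \left(- \frac{1}{5} + 12\right)^{2} = \left(\frac{59}{5}\right)^{2} = \frac{3481}{25}$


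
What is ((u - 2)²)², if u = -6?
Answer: 4096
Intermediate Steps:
((u - 2)²)² = ((-6 - 2)²)² = ((-8)²)² = 64² = 4096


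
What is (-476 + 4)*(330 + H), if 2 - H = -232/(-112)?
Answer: -1090084/7 ≈ -1.5573e+5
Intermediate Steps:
H = -1/14 (H = 2 - (-232)/(-112) = 2 - (-232)*(-1)/112 = 2 - 1*29/14 = 2 - 29/14 = -1/14 ≈ -0.071429)
(-476 + 4)*(330 + H) = (-476 + 4)*(330 - 1/14) = -472*4619/14 = -1090084/7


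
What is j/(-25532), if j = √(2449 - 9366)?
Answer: -I*√6917/25532 ≈ -0.0032574*I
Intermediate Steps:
j = I*√6917 (j = √(-6917) = I*√6917 ≈ 83.168*I)
j/(-25532) = (I*√6917)/(-25532) = (I*√6917)*(-1/25532) = -I*√6917/25532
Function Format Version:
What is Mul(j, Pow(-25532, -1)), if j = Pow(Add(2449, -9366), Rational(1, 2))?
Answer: Mul(Rational(-1, 25532), I, Pow(6917, Rational(1, 2))) ≈ Mul(-0.0032574, I)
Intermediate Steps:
j = Mul(I, Pow(6917, Rational(1, 2))) (j = Pow(-6917, Rational(1, 2)) = Mul(I, Pow(6917, Rational(1, 2))) ≈ Mul(83.168, I))
Mul(j, Pow(-25532, -1)) = Mul(Mul(I, Pow(6917, Rational(1, 2))), Pow(-25532, -1)) = Mul(Mul(I, Pow(6917, Rational(1, 2))), Rational(-1, 25532)) = Mul(Rational(-1, 25532), I, Pow(6917, Rational(1, 2)))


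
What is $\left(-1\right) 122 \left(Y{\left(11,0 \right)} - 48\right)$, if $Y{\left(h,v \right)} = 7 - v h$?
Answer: $5002$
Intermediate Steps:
$Y{\left(h,v \right)} = 7 - h v$
$\left(-1\right) 122 \left(Y{\left(11,0 \right)} - 48\right) = \left(-1\right) 122 \left(\left(7 - 11 \cdot 0\right) - 48\right) = - 122 \left(\left(7 + 0\right) - 48\right) = - 122 \left(7 - 48\right) = \left(-122\right) \left(-41\right) = 5002$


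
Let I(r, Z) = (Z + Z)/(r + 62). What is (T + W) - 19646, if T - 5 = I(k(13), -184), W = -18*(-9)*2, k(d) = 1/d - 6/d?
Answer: -15477701/801 ≈ -19323.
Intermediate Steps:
k(d) = -5/d (k(d) = 1/d - 6/d = -5/d)
I(r, Z) = 2*Z/(62 + r) (I(r, Z) = (2*Z)/(62 + r) = 2*Z/(62 + r))
W = 324 (W = 162*2 = 324)
T = -779/801 (T = 5 + 2*(-184)/(62 - 5/13) = 5 + 2*(-184)/(801/13) = 5 + 2*(-184)*(13/801) = 5 - 4784/801 = -779/801 ≈ -0.97253)
(T + W) - 19646 = (-779/801 + 324) - 19646 = 258745/801 - 19646 = -15477701/801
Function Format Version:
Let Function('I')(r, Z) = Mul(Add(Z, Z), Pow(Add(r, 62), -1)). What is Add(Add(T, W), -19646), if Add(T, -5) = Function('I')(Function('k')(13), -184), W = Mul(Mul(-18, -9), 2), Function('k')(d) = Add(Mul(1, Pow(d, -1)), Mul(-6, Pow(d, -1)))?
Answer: Rational(-15477701, 801) ≈ -19323.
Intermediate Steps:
Function('k')(d) = Mul(-5, Pow(d, -1)) (Function('k')(d) = Add(Pow(d, -1), Mul(-6, Pow(d, -1))) = Mul(-5, Pow(d, -1)))
Function('I')(r, Z) = Mul(2, Z, Pow(Add(62, r), -1)) (Function('I')(r, Z) = Mul(Mul(2, Z), Pow(Add(62, r), -1)) = Mul(2, Z, Pow(Add(62, r), -1)))
W = 324 (W = Mul(162, 2) = 324)
T = Rational(-779, 801) (T = Add(5, Mul(2, -184, Pow(Add(62, Mul(-5, Pow(13, -1))), -1))) = Add(5, Mul(2, -184, Pow(Add(62, Mul(-5, Rational(1, 13))), -1))) = Add(5, Mul(2, -184, Pow(Add(62, Rational(-5, 13)), -1))) = Add(5, Mul(2, -184, Pow(Rational(801, 13), -1))) = Add(5, Mul(2, -184, Rational(13, 801))) = Add(5, Rational(-4784, 801)) = Rational(-779, 801) ≈ -0.97253)
Add(Add(T, W), -19646) = Add(Add(Rational(-779, 801), 324), -19646) = Add(Rational(258745, 801), -19646) = Rational(-15477701, 801)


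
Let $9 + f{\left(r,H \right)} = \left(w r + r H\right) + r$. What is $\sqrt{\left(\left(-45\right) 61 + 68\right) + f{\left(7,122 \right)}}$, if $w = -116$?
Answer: $3 i \sqrt{293} \approx 51.352 i$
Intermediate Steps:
$f{\left(r,H \right)} = -9 - 115 r + H r$ ($f{\left(r,H \right)} = -9 + \left(\left(- 116 r + r H\right) + r\right) = -9 + \left(\left(- 116 r + H r\right) + r\right) = -9 + \left(- 115 r + H r\right) = -9 - 115 r + H r$)
$\sqrt{\left(\left(-45\right) 61 + 68\right) + f{\left(7,122 \right)}} = \sqrt{\left(\left(-45\right) 61 + 68\right) - -40} = \sqrt{\left(-2745 + 68\right) - -40} = \sqrt{-2677 + 40} = \sqrt{-2637} = 3 i \sqrt{293}$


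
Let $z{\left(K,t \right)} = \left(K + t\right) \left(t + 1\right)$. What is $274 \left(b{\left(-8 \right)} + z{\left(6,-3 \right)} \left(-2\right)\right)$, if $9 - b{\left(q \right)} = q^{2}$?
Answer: $-11782$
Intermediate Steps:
$z{\left(K,t \right)} = \left(1 + t\right) \left(K + t\right)$ ($z{\left(K,t \right)} = \left(K + t\right) \left(1 + t\right) = \left(1 + t\right) \left(K + t\right)$)
$b{\left(q \right)} = 9 - q^{2}$
$274 \left(b{\left(-8 \right)} + z{\left(6,-3 \right)} \left(-2\right)\right) = 274 \left(\left(9 - \left(-8\right)^{2}\right) + \left(6 - 3 + \left(-3\right)^{2} + 6 \left(-3\right)\right) \left(-2\right)\right) = 274 \left(\left(9 - 64\right) + \left(6 - 3 + 9 - 18\right) \left(-2\right)\right) = 274 \left(\left(9 - 64\right) - -12\right) = 274 \left(-55 + 12\right) = 274 \left(-43\right) = -11782$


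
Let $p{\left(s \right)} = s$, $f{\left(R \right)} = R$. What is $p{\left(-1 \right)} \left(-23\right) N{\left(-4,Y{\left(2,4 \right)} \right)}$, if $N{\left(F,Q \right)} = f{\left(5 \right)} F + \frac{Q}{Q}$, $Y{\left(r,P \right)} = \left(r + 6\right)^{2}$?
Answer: $-437$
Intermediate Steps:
$Y{\left(r,P \right)} = \left(6 + r\right)^{2}$
$N{\left(F,Q \right)} = 1 + 5 F$ ($N{\left(F,Q \right)} = 5 F + \frac{Q}{Q} = 5 F + 1 = 1 + 5 F$)
$p{\left(-1 \right)} \left(-23\right) N{\left(-4,Y{\left(2,4 \right)} \right)} = \left(-1\right) \left(-23\right) \left(1 + 5 \left(-4\right)\right) = 23 \left(1 - 20\right) = 23 \left(-19\right) = -437$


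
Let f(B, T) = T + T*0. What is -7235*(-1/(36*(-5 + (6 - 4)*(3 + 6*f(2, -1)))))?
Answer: -7235/396 ≈ -18.270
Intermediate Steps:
f(B, T) = T (f(B, T) = T + 0 = T)
-7235*(-1/(36*(-5 + (6 - 4)*(3 + 6*f(2, -1))))) = -7235*(-1/(36*(-5 + (6 - 4)*(3 + 6*(-1))))) = -7235*(-1/(36*(-5 + 2*(3 - 6)))) = -7235*(-1/(36*(-5 + 2*(-3)))) = -7235*(-1/(36*(-5 - 6))) = -7235/((-(-132)*3)) = -7235/((-12*(-33))) = -7235/396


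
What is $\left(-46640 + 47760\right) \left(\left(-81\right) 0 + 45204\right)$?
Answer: $50628480$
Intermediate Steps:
$\left(-46640 + 47760\right) \left(\left(-81\right) 0 + 45204\right) = 1120 \left(0 + 45204\right) = 1120 \cdot 45204 = 50628480$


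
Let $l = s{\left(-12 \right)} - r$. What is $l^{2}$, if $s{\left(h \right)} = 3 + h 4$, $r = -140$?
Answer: $9025$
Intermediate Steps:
$s{\left(h \right)} = 3 + 4 h$
$l = 95$ ($l = \left(3 + 4 \left(-12\right)\right) - -140 = \left(3 - 48\right) + 140 = -45 + 140 = 95$)
$l^{2} = 95^{2} = 9025$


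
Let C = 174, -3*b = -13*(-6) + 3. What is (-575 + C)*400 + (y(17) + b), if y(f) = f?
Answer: -160410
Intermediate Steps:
b = -27 (b = -(-13*(-6) + 3)/3 = -(78 + 3)/3 = -⅓*81 = -27)
(-575 + C)*400 + (y(17) + b) = (-575 + 174)*400 + (17 - 27) = -401*400 - 10 = -160400 - 10 = -160410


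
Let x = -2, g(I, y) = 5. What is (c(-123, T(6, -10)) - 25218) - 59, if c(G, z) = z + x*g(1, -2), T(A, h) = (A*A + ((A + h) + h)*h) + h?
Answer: -25121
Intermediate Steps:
T(A, h) = h + A² + h*(A + 2*h) (T(A, h) = (A² + (A + 2*h)*h) + h = (A² + h*(A + 2*h)) + h = h + A² + h*(A + 2*h))
c(G, z) = -10 + z (c(G, z) = z - 2*5 = z - 10 = -10 + z)
(c(-123, T(6, -10)) - 25218) - 59 = ((-10 + (-10 + 6² + 2*(-10)² + 6*(-10))) - 25218) - 59 = ((-10 + (-10 + 36 + 2*100 - 60)) - 25218) - 59 = ((-10 + (-10 + 36 + 200 - 60)) - 25218) - 59 = ((-10 + 166) - 25218) - 59 = (156 - 25218) - 59 = -25062 - 59 = -25121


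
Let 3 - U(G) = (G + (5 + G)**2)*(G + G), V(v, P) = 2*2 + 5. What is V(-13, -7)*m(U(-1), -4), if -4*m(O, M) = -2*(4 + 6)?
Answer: 45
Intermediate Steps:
V(v, P) = 9 (V(v, P) = 4 + 5 = 9)
U(G) = 3 - 2*G*(G + (5 + G)**2) (U(G) = 3 - (G + (5 + G)**2)*(G + G) = 3 - (G + (5 + G)**2)*2*G = 3 - 2*G*(G + (5 + G)**2))
m(O, M) = 5 (m(O, M) = -(-1)*(4 + 6)/2 = -(-1)*10/2 = -1/4*(-20) = 5)
V(-13, -7)*m(U(-1), -4) = 9*5 = 45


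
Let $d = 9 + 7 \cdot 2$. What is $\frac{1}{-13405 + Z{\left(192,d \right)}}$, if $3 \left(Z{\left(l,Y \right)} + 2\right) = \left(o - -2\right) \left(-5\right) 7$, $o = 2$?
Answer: $- \frac{3}{40361} \approx -7.4329 \cdot 10^{-5}$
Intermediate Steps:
$d = 23$ ($d = 9 + 14 = 23$)
$Z{\left(l,Y \right)} = - \frac{146}{3}$ ($Z{\left(l,Y \right)} = -2 + \frac{\left(2 - -2\right) \left(-5\right) 7}{3} = -2 + \frac{\left(2 + 2\right) \left(-5\right) 7}{3} = -2 + \frac{4 \left(-5\right) 7}{3} = -2 + \frac{\left(-20\right) 7}{3} = -2 + \frac{1}{3} \left(-140\right) = -2 - \frac{140}{3} = - \frac{146}{3}$)
$\frac{1}{-13405 + Z{\left(192,d \right)}} = \frac{1}{-13405 - \frac{146}{3}} = \frac{1}{- \frac{40361}{3}} = - \frac{3}{40361}$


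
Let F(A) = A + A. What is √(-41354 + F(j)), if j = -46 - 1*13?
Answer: 144*I*√2 ≈ 203.65*I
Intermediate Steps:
j = -59 (j = -46 - 13 = -59)
F(A) = 2*A
√(-41354 + F(j)) = √(-41354 + 2*(-59)) = √(-41354 - 118) = √(-41472) = 144*I*√2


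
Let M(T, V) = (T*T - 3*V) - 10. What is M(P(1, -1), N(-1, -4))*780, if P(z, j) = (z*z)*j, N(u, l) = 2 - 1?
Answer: -9360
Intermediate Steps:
N(u, l) = 1
P(z, j) = j*z**2 (P(z, j) = z**2*j = j*z**2)
M(T, V) = -10 + T**2 - 3*V (M(T, V) = (T**2 - 3*V) - 10 = -10 + T**2 - 3*V)
M(P(1, -1), N(-1, -4))*780 = (-10 + (-1*1**2)**2 - 3*1)*780 = (-10 + (-1*1)**2 - 3)*780 = (-10 + (-1)**2 - 3)*780 = (-10 + 1 - 3)*780 = -12*780 = -9360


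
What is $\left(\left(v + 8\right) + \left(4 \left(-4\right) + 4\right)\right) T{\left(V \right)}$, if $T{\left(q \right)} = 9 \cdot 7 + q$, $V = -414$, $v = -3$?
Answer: $2457$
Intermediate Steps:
$T{\left(q \right)} = 63 + q$
$\left(\left(v + 8\right) + \left(4 \left(-4\right) + 4\right)\right) T{\left(V \right)} = \left(\left(-3 + 8\right) + \left(4 \left(-4\right) + 4\right)\right) \left(63 - 414\right) = \left(5 + \left(-16 + 4\right)\right) \left(-351\right) = \left(5 - 12\right) \left(-351\right) = \left(-7\right) \left(-351\right) = 2457$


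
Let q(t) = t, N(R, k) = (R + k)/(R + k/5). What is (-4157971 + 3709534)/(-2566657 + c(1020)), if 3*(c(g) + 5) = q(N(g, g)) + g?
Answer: 4035933/23096893 ≈ 0.17474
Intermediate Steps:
N(R, k) = (R + k)/(R + k/5) (N(R, k) = (R + k)/(R + k*(⅕)) = (R + k)/(R + k/5))
c(g) = -40/9 + g/3 (c(g) = -5 + (5*(g + g)/(g + 5*g) + g)/3 = -5 + (5*(2*g)/((6*g)) + g)/3 = -5 + (5*(1/(6*g))*(2*g) + g)/3 = -5 + (5/3 + g)/3 = -5 + (5/9 + g/3) = -40/9 + g/3)
(-4157971 + 3709534)/(-2566657 + c(1020)) = (-4157971 + 3709534)/(-2566657 + (-40/9 + (⅓)*1020)) = -448437/(-2566657 + (-40/9 + 340)) = -448437/(-2566657 + 3020/9) = -448437/(-23096893/9) = -448437*(-9/23096893) = 4035933/23096893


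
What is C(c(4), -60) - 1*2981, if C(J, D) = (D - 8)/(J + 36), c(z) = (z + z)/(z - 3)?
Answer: -32808/11 ≈ -2982.5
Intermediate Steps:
c(z) = 2*z/(-3 + z) (c(z) = (2*z)/(-3 + z) = 2*z/(-3 + z))
C(J, D) = (-8 + D)/(36 + J)
C(c(4), -60) - 1*2981 = (-8 - 60)/(36 + 2*4/(-3 + 4)) - 1*2981 = -68/(36 + 2*4/1) - 2981 = -68/(36 + 2*4*1) - 2981 = -68/(36 + 8) - 2981 = -68/44 - 2981 = (1/44)*(-68) - 2981 = -17/11 - 2981 = -32808/11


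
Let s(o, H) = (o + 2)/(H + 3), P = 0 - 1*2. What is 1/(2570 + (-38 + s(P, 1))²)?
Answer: 1/4014 ≈ 0.00024913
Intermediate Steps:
P = -2 (P = 0 - 2 = -2)
s(o, H) = (2 + o)/(3 + H)
1/(2570 + (-38 + s(P, 1))²) = 1/(2570 + (-38 + (2 - 2)/(3 + 1))²) = 1/(2570 + (-38 + 0/4)²) = 1/(2570 + (-38 + (¼)*0)²) = 1/(2570 + (-38 + 0)²) = 1/(2570 + (-38)²) = 1/(2570 + 1444) = 1/4014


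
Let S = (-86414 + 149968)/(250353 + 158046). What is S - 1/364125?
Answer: 2571243539/16523142875 ≈ 0.15561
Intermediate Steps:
S = 63554/408399 ≈ 0.15562
S - 1/364125 = 63554/408399 - 1/364125 = 2571243539/16523142875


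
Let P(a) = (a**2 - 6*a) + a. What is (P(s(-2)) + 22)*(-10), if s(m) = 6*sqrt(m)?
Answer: 500 + 300*I*sqrt(2) ≈ 500.0 + 424.26*I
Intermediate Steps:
P(a) = a**2 - 5*a
(P(s(-2)) + 22)*(-10) = ((6*sqrt(-2))*(-5 + 6*sqrt(-2)) + 22)*(-10) = ((6*(I*sqrt(2)))*(-5 + 6*(I*sqrt(2))) + 22)*(-10) = ((6*I*sqrt(2))*(-5 + 6*I*sqrt(2)) + 22)*(-10) = (6*I*sqrt(2)*(-5 + 6*I*sqrt(2)) + 22)*(-10) = (22 + 6*I*sqrt(2)*(-5 + 6*I*sqrt(2)))*(-10) = -220 - 60*I*sqrt(2)*(-5 + 6*I*sqrt(2))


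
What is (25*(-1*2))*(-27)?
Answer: 1350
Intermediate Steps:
(25*(-1*2))*(-27) = (25*(-2))*(-27) = -50*(-27) = 1350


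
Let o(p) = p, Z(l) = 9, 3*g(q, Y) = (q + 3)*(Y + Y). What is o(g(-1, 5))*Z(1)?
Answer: 60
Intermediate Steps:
g(q, Y) = 2*Y*(3 + q)/3 (g(q, Y) = ((q + 3)*(Y + Y))/3 = ((3 + q)*(2*Y))/3 = (2*Y*(3 + q))/3 = 2*Y*(3 + q)/3)
o(g(-1, 5))*Z(1) = ((2/3)*5*(3 - 1))*9 = ((2/3)*5*2)*9 = (20/3)*9 = 60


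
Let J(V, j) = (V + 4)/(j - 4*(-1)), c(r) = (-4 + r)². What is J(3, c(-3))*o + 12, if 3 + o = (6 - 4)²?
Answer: 643/53 ≈ 12.132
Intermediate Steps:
J(V, j) = (4 + V)/(4 + j) (J(V, j) = (4 + V)/(j + 4) = (4 + V)/(4 + j))
o = 1 (o = -3 + (6 - 4)² = -3 + 2² = -3 + 4 = 1)
J(3, c(-3))*o + 12 = ((4 + 3)/(4 + (-4 - 3)²))*1 + 12 = (7/(4 + (-7)²))*1 + 12 = (7/(4 + 49))*1 + 12 = (7/53)*1 + 12 = 7/53 + 12 = 643/53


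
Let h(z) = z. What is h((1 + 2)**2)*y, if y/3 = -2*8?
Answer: -432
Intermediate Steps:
y = -48 (y = 3*(-2*8) = 3*(-16) = -48)
h((1 + 2)**2)*y = (1 + 2)**2*(-48) = 3**2*(-48) = 9*(-48) = -432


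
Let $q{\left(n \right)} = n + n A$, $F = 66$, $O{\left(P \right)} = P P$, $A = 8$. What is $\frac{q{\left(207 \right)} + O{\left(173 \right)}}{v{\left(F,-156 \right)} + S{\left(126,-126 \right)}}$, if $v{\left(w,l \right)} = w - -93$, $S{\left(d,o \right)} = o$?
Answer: $\frac{31792}{33} \approx 963.39$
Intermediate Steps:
$O{\left(P \right)} = P^{2}$
$q{\left(n \right)} = 9 n$ ($q{\left(n \right)} = n + n 8 = n + 8 n = 9 n$)
$v{\left(w,l \right)} = 93 + w$ ($v{\left(w,l \right)} = w + 93 = 93 + w$)
$\frac{q{\left(207 \right)} + O{\left(173 \right)}}{v{\left(F,-156 \right)} + S{\left(126,-126 \right)}} = \frac{9 \cdot 207 + 173^{2}}{\left(93 + 66\right) - 126} = \frac{1863 + 29929}{159 - 126} = \frac{31792}{33}$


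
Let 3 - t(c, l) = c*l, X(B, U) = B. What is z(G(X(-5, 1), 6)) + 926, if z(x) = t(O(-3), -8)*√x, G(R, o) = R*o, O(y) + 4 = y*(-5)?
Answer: 926 + 91*I*√30 ≈ 926.0 + 498.43*I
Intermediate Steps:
O(y) = -4 - 5*y (O(y) = -4 + y*(-5) = -4 - 5*y)
t(c, l) = 3 - c*l
z(x) = 91*√x (z(x) = (3 - 1*(-4 - 5*(-3))*(-8))*√x = (3 - 1*(-4 + 15)*(-8))*√x = (3 - 1*11*(-8))*√x = (3 + 88)*√x = 91*√x)
z(G(X(-5, 1), 6)) + 926 = 91*√(-5*6) + 926 = 91*√(-30) + 926 = 91*(I*√30) + 926 = 91*I*√30 + 926 = 926 + 91*I*√30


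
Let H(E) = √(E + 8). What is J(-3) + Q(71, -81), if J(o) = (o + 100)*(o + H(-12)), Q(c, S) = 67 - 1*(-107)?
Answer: -117 + 194*I ≈ -117.0 + 194.0*I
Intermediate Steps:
Q(c, S) = 174 (Q(c, S) = 67 + 107 = 174)
H(E) = √(8 + E)
J(o) = (100 + o)*(o + 2*I) (J(o) = (o + 100)*(o + √(8 - 12)) = (100 + o)*(o + √(-4)) = (100 + o)*(o + 2*I))
J(-3) + Q(71, -81) = ((-3)² + 200*I + 2*(-3)*(50 + I)) + 174 = (9 + 200*I + (-300 - 6*I)) + 174 = (-291 + 194*I) + 174 = -117 + 194*I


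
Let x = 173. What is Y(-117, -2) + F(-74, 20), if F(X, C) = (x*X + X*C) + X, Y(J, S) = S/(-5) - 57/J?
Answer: -2799247/195 ≈ -14355.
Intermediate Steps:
Y(J, S) = -57/J - S/5 (Y(J, S) = S*(-⅕) - 57/J = -S/5 - 57/J = -57/J - S/5)
F(X, C) = 174*X + C*X (F(X, C) = (173*X + X*C) + X = (173*X + C*X) + X = 174*X + C*X)
Y(-117, -2) + F(-74, 20) = (-57/(-117) - ⅕*(-2)) - 74*(174 + 20) = (-57*(-1/117) + ⅖) - 74*194 = (19/39 + ⅖) - 14356 = 173/195 - 14356 = -2799247/195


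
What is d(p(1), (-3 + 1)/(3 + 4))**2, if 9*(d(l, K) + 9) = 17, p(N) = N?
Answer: 4096/81 ≈ 50.568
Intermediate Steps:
d(l, K) = -64/9 (d(l, K) = -9 + (1/9)*17 = -9 + 17/9 = -64/9)
d(p(1), (-3 + 1)/(3 + 4))**2 = (-64/9)**2 = 4096/81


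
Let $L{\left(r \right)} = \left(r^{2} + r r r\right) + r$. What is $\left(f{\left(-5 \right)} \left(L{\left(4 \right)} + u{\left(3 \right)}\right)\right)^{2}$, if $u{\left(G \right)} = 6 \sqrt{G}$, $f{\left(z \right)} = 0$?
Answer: $0$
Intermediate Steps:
$L{\left(r \right)} = r + r^{2} + r^{3}$ ($L{\left(r \right)} = \left(r^{2} + r^{2} r\right) + r = \left(r^{2} + r^{3}\right) + r = r + r^{2} + r^{3}$)
$\left(f{\left(-5 \right)} \left(L{\left(4 \right)} + u{\left(3 \right)}\right)\right)^{2} = \left(0 \left(4 \left(1 + 4 + 4^{2}\right) + 6 \sqrt{3}\right)\right)^{2} = \left(0 \left(4 \left(1 + 4 + 16\right) + 6 \sqrt{3}\right)\right)^{2} = \left(0 \left(4 \cdot 21 + 6 \sqrt{3}\right)\right)^{2} = \left(0 \left(84 + 6 \sqrt{3}\right)\right)^{2} = 0^{2} = 0$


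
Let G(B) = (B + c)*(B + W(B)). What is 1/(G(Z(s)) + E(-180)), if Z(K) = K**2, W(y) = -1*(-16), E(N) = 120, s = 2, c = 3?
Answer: 1/260 ≈ 0.0038462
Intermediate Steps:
W(y) = 16
G(B) = (3 + B)*(16 + B) (G(B) = (B + 3)*(B + 16) = (3 + B)*(16 + B))
1/(G(Z(s)) + E(-180)) = 1/((48 + (2**2)**2 + 19*2**2) + 120) = 1/((48 + 4**2 + 19*4) + 120) = 1/((48 + 16 + 76) + 120) = 1/(140 + 120) = 1/260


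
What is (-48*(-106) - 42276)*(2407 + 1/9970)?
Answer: -446214925854/4985 ≈ -8.9512e+7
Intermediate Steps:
(-48*(-106) - 42276)*(2407 + 1/9970) = (5088 - 42276)*(2407 + 1/9970) = -37188*23997791/9970 = -446214925854/4985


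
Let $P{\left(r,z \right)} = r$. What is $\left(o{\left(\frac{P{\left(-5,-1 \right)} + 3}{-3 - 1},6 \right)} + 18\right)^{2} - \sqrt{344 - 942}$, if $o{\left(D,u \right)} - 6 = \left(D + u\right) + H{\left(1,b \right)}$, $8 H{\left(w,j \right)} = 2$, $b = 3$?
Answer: $\frac{15129}{16} - i \sqrt{598} \approx 945.56 - 24.454 i$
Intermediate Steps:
$H{\left(w,j \right)} = \frac{1}{4}$ ($H{\left(w,j \right)} = \frac{1}{8} \cdot 2 = \frac{1}{4}$)
$o{\left(D,u \right)} = \frac{25}{4} + D + u$ ($o{\left(D,u \right)} = 6 + \left(\left(D + u\right) + \frac{1}{4}\right) = 6 + \left(\frac{1}{4} + D + u\right) = \frac{25}{4} + D + u$)
$\left(o{\left(\frac{P{\left(-5,-1 \right)} + 3}{-3 - 1},6 \right)} + 18\right)^{2} - \sqrt{344 - 942} = \left(\left(\frac{25}{4} + \frac{-5 + 3}{-3 - 1} + 6\right) + 18\right)^{2} - \sqrt{344 - 942} = \left(\left(\frac{25}{4} - \frac{2}{-4} + 6\right) + 18\right)^{2} - \sqrt{-598} = \left(\left(\frac{25}{4} - - \frac{1}{2} + 6\right) + 18\right)^{2} - i \sqrt{598} = \left(\left(\frac{25}{4} + \frac{1}{2} + 6\right) + 18\right)^{2} - i \sqrt{598} = \left(\frac{51}{4} + 18\right)^{2} - i \sqrt{598} = \left(\frac{123}{4}\right)^{2} - i \sqrt{598} = \frac{15129}{16} - i \sqrt{598}$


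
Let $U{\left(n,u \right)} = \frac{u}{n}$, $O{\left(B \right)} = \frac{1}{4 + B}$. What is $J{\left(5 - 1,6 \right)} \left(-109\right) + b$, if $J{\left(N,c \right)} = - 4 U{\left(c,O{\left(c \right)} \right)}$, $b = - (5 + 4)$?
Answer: $- \frac{26}{15} \approx -1.7333$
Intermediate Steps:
$b = -9$ ($b = \left(-1\right) 9 = -9$)
$J{\left(N,c \right)} = - \frac{4}{c \left(4 + c\right)}$ ($J{\left(N,c \right)} = - 4 \frac{1}{\left(4 + c\right) c} = - 4 \frac{1}{c \left(4 + c\right)} = - \frac{4}{c \left(4 + c\right)}$)
$J{\left(5 - 1,6 \right)} \left(-109\right) + b = - \frac{4}{6 \left(4 + 6\right)} \left(-109\right) - 9 = \left(-4\right) \frac{1}{6} \cdot \frac{1}{10} \left(-109\right) - 9 = \left(- \frac{1}{15}\right) \left(-109\right) - 9 = \frac{109}{15} - 9 = - \frac{26}{15}$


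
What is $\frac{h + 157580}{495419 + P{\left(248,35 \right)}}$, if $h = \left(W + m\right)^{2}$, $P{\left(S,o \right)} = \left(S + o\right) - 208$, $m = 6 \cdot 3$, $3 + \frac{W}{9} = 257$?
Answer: $\frac{2732998}{247747} \approx 11.031$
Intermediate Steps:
$W = 2286$ ($W = -27 + 9 \cdot 257 = -27 + 2313 = 2286$)
$m = 18$
$P{\left(S,o \right)} = -208 + S + o$
$h = 5308416$ ($h = \left(2286 + 18\right)^{2} = 2304^{2} = 5308416$)
$\frac{h + 157580}{495419 + P{\left(248,35 \right)}} = \frac{5308416 + 157580}{495419 + \left(-208 + 248 + 35\right)} = \frac{5465996}{495419 + 75} = \frac{5465996}{495494} = 5465996 \cdot \frac{1}{495494} = \frac{2732998}{247747}$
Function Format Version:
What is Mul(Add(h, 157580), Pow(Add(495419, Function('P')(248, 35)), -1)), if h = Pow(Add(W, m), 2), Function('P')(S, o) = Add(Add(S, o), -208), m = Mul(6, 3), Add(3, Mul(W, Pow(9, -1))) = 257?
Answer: Rational(2732998, 247747) ≈ 11.031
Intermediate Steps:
W = 2286 (W = Add(-27, Mul(9, 257)) = Add(-27, 2313) = 2286)
m = 18
Function('P')(S, o) = Add(-208, S, o)
h = 5308416 (h = Pow(Add(2286, 18), 2) = Pow(2304, 2) = 5308416)
Mul(Add(h, 157580), Pow(Add(495419, Function('P')(248, 35)), -1)) = Mul(Add(5308416, 157580), Pow(Add(495419, Add(-208, 248, 35)), -1)) = Mul(5465996, Pow(Add(495419, 75), -1)) = Mul(5465996, Pow(495494, -1)) = Mul(5465996, Rational(1, 495494)) = Rational(2732998, 247747)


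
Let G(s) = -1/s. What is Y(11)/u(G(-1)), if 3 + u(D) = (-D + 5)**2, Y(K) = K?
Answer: 11/13 ≈ 0.84615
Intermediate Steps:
u(D) = -3 + (5 - D)**2 (u(D) = -3 + (-D + 5)**2 = -3 + (5 - D)**2)
Y(11)/u(G(-1)) = 11/(-3 + (-5 - 1/(-1))**2) = 11/(-3 + (-5 - 1*(-1))**2) = 11/(-3 + (-5 + 1)**2) = 11/(-3 + (-4)**2) = 11/(-3 + 16) = 11/13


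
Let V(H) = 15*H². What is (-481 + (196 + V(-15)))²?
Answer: 9548100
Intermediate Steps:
(-481 + (196 + V(-15)))² = (-481 + (196 + 15*(-15)²))² = (-481 + (196 + 15*225))² = (-481 + (196 + 3375))² = (-481 + 3571)² = 3090² = 9548100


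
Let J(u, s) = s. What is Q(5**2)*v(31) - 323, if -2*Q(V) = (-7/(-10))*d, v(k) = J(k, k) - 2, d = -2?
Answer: -3027/10 ≈ -302.70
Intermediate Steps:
v(k) = -2 + k (v(k) = k - 2 = -2 + k)
Q(V) = 7/10 (Q(V) = -(-7/(-10))*(-2)/2 = -(-7*(-1/10))*(-2)/2 = -7*(-2)/20 = -1/2*(-7/5) = 7/10)
Q(5**2)*v(31) - 323 = 7*(-2 + 31)/10 - 323 = (7/10)*29 - 323 = 203/10 - 323 = -3027/10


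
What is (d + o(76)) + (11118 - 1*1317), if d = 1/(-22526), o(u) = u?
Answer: 222489301/22526 ≈ 9877.0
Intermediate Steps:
d = -1/22526 ≈ -4.4393e-5
(d + o(76)) + (11118 - 1*1317) = (-1/22526 + 76) + (11118 - 1*1317) = 1711975/22526 + (11118 - 1317) = 1711975/22526 + 9801 = 222489301/22526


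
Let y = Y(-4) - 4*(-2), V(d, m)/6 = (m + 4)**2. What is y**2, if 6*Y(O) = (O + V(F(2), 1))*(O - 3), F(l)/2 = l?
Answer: 237169/9 ≈ 26352.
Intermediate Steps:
F(l) = 2*l
V(d, m) = 6*(4 + m)**2 (V(d, m) = 6*(m + 4)**2 = 6*(4 + m)**2)
Y(O) = (-3 + O)*(150 + O)/6 (Y(O) = ((O + 6*(4 + 1)**2)*(O - 3))/6 = ((O + 6*5**2)*(-3 + O))/6 = ((O + 6*25)*(-3 + O))/6 = ((O + 150)*(-3 + O))/6 = ((150 + O)*(-3 + O))/6 = ((-3 + O)*(150 + O))/6 = (-3 + O)*(150 + O)/6)
y = -487/3 (y = (-75 + (1/6)*(-4)**2 + (49/2)*(-4)) - 4*(-2) = (-75 + (1/6)*16 - 98) + 8 = (-75 + 8/3 - 98) + 8 = -511/3 + 8 = -487/3 ≈ -162.33)
y**2 = (-487/3)**2 = 237169/9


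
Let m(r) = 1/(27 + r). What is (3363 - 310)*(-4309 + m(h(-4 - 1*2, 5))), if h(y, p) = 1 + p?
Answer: -434124388/33 ≈ -1.3155e+7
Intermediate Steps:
(3363 - 310)*(-4309 + m(h(-4 - 1*2, 5))) = (3363 - 310)*(-4309 + 1/(27 + (1 + 5))) = 3053*(-4309 + 1/(27 + 6)) = 3053*(-4309 + 1/33) = 3053*(-142196/33) = -434124388/33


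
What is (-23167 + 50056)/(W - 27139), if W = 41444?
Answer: 26889/14305 ≈ 1.8797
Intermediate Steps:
(-23167 + 50056)/(W - 27139) = (-23167 + 50056)/(41444 - 27139) = 26889/14305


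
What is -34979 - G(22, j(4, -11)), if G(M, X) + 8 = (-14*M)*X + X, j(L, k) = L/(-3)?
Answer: -106141/3 ≈ -35380.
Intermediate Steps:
j(L, k) = -L/3 (j(L, k) = L*(-1/3) = -L/3)
G(M, X) = -8 + X - 14*M*X (G(M, X) = -8 + ((-14*M)*X + X) = -8 + (-14*M*X + X) = -8 + (X - 14*M*X) = -8 + X - 14*M*X)
-34979 - G(22, j(4, -11)) = -34979 - (-8 - 1/3*4 - 14*22*(-1/3*4)) = -34979 - (-8 - 4/3 - 14*22*(-4/3)) = -34979 - (-8 - 4/3 + 1232/3) = -34979 - 1*1204/3 = -34979 - 1204/3 = -106141/3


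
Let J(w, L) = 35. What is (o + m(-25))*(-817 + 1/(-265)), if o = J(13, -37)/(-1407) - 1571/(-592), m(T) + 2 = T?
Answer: 313930777169/15766440 ≈ 19911.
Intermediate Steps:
m(T) = -2 + T
o = 312811/118992 (o = 35/(-1407) - 1571/(-592) = 35*(-1/1407) - 1571*(-1/592) = -5/201 + 1571/592 = 312811/118992 ≈ 2.6288)
(o + m(-25))*(-817 + 1/(-265)) = (312811/118992 + (-2 - 25))*(-817 + 1/(-265)) = (312811/118992 - 27)*(-817 - 1/265) = -2899973/118992*(-216506/265) = 313930777169/15766440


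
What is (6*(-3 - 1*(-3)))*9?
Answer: 0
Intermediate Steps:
(6*(-3 - 1*(-3)))*9 = (6*(-3 + 3))*9 = (6*0)*9 = 0*9 = 0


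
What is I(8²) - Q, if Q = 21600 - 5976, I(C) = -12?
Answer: -15636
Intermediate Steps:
Q = 15624
I(8²) - Q = -12 - 1*15624 = -12 - 15624 = -15636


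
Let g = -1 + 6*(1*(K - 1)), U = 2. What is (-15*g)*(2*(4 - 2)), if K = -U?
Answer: 1140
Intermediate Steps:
K = -2 (K = -1*2 = -2)
g = -19 (g = -1 + 6*(1*(-2 - 1)) = -1 + 6*(1*(-3)) = -1 + 6*(-3) = -1 - 18 = -19)
(-15*g)*(2*(4 - 2)) = (-15*(-19))*(2*(4 - 2)) = 285*(2*2) = 285*4 = 1140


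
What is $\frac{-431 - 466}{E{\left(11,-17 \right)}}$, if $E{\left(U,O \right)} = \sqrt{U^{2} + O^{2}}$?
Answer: $- \frac{897 \sqrt{410}}{410} \approx -44.3$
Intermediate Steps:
$E{\left(U,O \right)} = \sqrt{O^{2} + U^{2}}$
$\frac{-431 - 466}{E{\left(11,-17 \right)}} = \frac{-431 - 466}{\sqrt{\left(-17\right)^{2} + 11^{2}}} = - \frac{897}{\sqrt{289 + 121}} = - \frac{897}{\sqrt{410}} = - 897 \frac{\sqrt{410}}{410} = - \frac{897 \sqrt{410}}{410}$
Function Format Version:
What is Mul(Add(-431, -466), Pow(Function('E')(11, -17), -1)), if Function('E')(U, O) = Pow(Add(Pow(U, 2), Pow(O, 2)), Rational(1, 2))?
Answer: Mul(Rational(-897, 410), Pow(410, Rational(1, 2))) ≈ -44.300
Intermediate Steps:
Function('E')(U, O) = Pow(Add(Pow(O, 2), Pow(U, 2)), Rational(1, 2))
Mul(Add(-431, -466), Pow(Function('E')(11, -17), -1)) = Mul(Add(-431, -466), Pow(Pow(Add(Pow(-17, 2), Pow(11, 2)), Rational(1, 2)), -1)) = Mul(-897, Pow(Pow(Add(289, 121), Rational(1, 2)), -1)) = Mul(-897, Pow(Pow(410, Rational(1, 2)), -1)) = Mul(-897, Mul(Rational(1, 410), Pow(410, Rational(1, 2)))) = Mul(Rational(-897, 410), Pow(410, Rational(1, 2)))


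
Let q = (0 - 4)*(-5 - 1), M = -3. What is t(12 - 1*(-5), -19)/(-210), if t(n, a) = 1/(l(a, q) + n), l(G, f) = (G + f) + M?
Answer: -1/3990 ≈ -0.00025063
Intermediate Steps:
q = 24 (q = -4*(-6) = 24)
l(G, f) = -3 + G + f (l(G, f) = (G + f) - 3 = -3 + G + f)
t(n, a) = 1/(21 + a + n) (t(n, a) = 1/((-3 + a + 24) + n) = 1/((21 + a) + n) = 1/(21 + a + n))
t(12 - 1*(-5), -19)/(-210) = 1/((21 - 19 + (12 - 1*(-5)))*(-210)) = -1/210/(21 - 19 + (12 + 5)) = -1/210/(21 - 19 + 17) = -1/210/19 = (1/19)*(-1/210) = -1/3990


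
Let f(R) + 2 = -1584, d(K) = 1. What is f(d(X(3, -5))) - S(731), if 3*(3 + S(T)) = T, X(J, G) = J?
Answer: -5480/3 ≈ -1826.7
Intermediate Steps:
S(T) = -3 + T/3
f(R) = -1586 (f(R) = -2 - 1584 = -1586)
f(d(X(3, -5))) - S(731) = -1586 - (-3 + (⅓)*731) = -1586 - (-3 + 731/3) = -1586 - 1*722/3 = -1586 - 722/3 = -5480/3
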